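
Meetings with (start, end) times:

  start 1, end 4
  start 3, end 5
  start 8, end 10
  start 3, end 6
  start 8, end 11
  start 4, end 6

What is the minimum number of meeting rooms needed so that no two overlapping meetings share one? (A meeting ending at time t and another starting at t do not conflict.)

Count concurrent intervals with a sweep; the peak is the room count.
starts: [1, 3, 3, 4, 8, 8]
ends:   [4, 5, 6, 6, 10, 11]
s1→1 s3→2 s3→3  — peak 3.

3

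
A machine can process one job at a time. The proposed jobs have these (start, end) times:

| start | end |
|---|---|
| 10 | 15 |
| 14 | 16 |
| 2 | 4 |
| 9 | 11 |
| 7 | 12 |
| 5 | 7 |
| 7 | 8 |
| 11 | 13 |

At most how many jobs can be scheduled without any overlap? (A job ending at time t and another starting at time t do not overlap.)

6

Sorted by end: (2,4)  (5,7)  (7,8)  (9,11)  (7,12)  (11,13)  (10,15)  (14,16)
take (2,4); take (5,7); take (7,8); take (9,11); skip (7,12); take (11,13); skip (10,15); take (14,16).
Selected 6 jobs.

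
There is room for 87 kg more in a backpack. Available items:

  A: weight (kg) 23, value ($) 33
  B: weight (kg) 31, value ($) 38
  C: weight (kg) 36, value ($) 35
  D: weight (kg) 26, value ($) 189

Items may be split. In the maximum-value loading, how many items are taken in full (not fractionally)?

3

Sort by value per unit weight and fill in that order.
Order: D (189/26=7.27) > A (33/23=1.43) > B (38/31=1.23) > C (35/36=0.97)
Fill: take D (26 @ 189) → take A (23 @ 33) → take B (31 @ 38) → take 7/36 of C → 6.81; 87/87 used.
3 item(s) taken whole; one partial (take 7/36 of C).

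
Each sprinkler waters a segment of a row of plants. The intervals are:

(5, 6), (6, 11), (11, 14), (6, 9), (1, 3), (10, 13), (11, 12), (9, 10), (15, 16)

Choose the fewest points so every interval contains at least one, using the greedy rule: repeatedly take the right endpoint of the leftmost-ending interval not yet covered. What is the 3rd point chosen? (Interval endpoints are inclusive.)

Sort by right endpoint; whenever an interval is uncovered, place a point at its right end.
Sorted: [1,3] [5,6] [6,9] [9,10] [6,11] [11,12] [10,13] [11,14] [15,16]
{[1,3]} hit by 3; {[5,6],[6,9]} hit by 6; {[9,10],[6,11]} hit by 10; {[11,12],[10,13],[11,14]} hit by 12; {[15,16]} hit by 16.
Points: 3, 6, 10, 12, 16 (5 total).

10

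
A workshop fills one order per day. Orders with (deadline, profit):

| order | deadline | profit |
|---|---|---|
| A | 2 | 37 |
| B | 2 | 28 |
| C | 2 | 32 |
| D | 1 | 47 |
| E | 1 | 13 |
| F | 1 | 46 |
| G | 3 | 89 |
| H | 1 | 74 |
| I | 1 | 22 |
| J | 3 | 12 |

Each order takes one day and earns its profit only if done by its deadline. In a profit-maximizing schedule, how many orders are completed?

3

By profit: G(d3,89), H(d1,74), D(d1,47), F(d1,46), A(d2,37), C(d2,32), B(d2,28), I(d1,22), E(d1,13), J(d3,12)
G→slot 3; H→slot 1; D skipped; F skipped; A→slot 2; C skipped; B skipped; I skipped; E skipped; J skipped.
3 of 10 scheduled.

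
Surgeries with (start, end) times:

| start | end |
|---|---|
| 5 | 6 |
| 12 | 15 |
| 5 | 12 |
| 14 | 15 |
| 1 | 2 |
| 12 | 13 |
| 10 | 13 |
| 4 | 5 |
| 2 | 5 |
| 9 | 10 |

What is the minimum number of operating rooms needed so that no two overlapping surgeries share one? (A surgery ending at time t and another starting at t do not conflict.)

3

Count concurrent intervals with a sweep; the peak is the room count.
Events (time:±→running): 1:+→1 2:-→0 2:+→1 4:+→2 5:-→1 5:-→0 5:+→1 5:+→2 6:-→1 9:+→2 10:-→1 10:+→2 12:-→1 12:+→2 12:+→3 … peak 3.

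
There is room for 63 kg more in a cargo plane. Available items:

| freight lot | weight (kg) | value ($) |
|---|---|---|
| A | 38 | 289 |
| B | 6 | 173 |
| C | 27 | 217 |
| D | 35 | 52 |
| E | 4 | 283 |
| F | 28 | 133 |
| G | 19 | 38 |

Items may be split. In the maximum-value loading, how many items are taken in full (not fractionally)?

Sort by value per unit weight and fill in that order.
Ratios (sorted): E 70.75, B 28.83, C 8.04, A 7.61, F 4.75, G 2.00, D 1.49
take E (4 @ 283); take B (6 @ 173); take C (27 @ 217); take 26/38 of A → 197.74. Capacity used 63/63.
3 item(s) taken whole; one partial (take 26/38 of A).

3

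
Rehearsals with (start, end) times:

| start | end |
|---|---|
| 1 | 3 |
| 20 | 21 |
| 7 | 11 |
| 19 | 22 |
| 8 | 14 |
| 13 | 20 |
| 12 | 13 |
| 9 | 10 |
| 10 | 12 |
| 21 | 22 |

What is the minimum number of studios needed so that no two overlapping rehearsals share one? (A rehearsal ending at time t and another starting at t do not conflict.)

3

starts: [1, 7, 8, 9, 10, 12, 13, 19, 20, 21]
ends:   [3, 10, 11, 12, 13, 14, 20, 21, 22, 22]
s1→1 e3→0 s7→1 s8→2 s9→3  — peak 3.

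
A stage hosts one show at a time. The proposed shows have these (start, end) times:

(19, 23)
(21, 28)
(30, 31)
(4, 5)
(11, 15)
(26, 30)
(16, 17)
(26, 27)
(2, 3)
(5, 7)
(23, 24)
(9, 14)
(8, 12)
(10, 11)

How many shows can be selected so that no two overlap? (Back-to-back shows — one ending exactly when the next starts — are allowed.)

By end time: (2,3), (4,5), (5,7), (10,11), (8,12), (9,14), (11,15), (16,17), (19,23), (23,24), (26,27), (21,28), (26,30), (30,31).
Pick (2,3); next start ≥ 3 → (4,5); next start ≥ 5 → (5,7); next start ≥ 7 → (10,11); next start ≥ 11 → (11,15); next start ≥ 15 → (16,17); next start ≥ 17 → (19,23); next start ≥ 23 → (23,24); next start ≥ 24 → (26,27); next start ≥ 27 → (30,31).
Selected 10 shows.

10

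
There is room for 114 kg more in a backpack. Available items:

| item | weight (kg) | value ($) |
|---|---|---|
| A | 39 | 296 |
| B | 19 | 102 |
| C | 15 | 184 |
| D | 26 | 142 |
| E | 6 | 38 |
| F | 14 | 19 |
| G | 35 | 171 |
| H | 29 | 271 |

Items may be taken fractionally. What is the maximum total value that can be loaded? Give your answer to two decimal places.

925.54

Ratios (sorted): C 12.27, H 9.34, A 7.59, E 6.33, D 5.46, B 5.37, G 4.89, F 1.36
take C (15 @ 184); take H (29 @ 271); take A (39 @ 296); take E (6 @ 38); take 25/26 of D → 136.54. Capacity used 114/114.
Total value = 925.54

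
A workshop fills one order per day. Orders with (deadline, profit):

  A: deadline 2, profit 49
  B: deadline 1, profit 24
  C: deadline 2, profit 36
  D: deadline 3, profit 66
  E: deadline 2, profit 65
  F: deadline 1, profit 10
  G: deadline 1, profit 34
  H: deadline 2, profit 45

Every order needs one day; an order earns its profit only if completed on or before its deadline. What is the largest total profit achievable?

180

Profit order: D=66 E=65 A=49 H=45 C=36 G=34 B=24 F=10
Assign: D→slot 3, E→slot 2, A→slot 1, H skipped, C skipped, G skipped, B skipped, F skipped.
Slots: [1:A] [2:E] [3:D]
Profit = 49 + 65 + 66 = 180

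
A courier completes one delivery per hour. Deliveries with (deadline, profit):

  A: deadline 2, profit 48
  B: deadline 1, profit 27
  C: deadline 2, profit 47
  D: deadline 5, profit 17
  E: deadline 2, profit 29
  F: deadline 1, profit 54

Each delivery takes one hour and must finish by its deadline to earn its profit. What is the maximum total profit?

Sort by profit descending; place each in the latest free slot ≤ its deadline.
Profit order: F=54 A=48 C=47 E=29 B=27 D=17
Assign: F→slot 1, A→slot 2, C skipped, E skipped, B skipped, D→slot 5.
Slots: [1:F] [2:A] [5:D]
Profit = 54 + 48 + 17 = 119

119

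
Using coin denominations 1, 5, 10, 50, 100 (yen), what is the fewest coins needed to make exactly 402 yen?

6

Use the largest denomination that fits, subtract, and repeat.
402 = 4×100 + 2×1
Total coins = 4 + 2 = 6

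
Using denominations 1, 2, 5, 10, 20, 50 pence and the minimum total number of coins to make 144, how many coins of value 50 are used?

2

144 = 2×50 + 2×20 + 2×2
Count of 50: 2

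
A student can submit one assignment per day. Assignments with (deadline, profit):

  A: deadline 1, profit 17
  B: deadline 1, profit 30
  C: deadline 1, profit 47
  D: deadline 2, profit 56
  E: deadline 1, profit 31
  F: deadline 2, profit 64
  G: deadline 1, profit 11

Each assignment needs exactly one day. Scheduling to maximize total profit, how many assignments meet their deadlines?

Profit order: F=64 D=56 C=47 E=31 B=30 A=17 G=11
Assign: F→slot 2, D→slot 1, C skipped, E skipped, B skipped, A skipped, G skipped.
Slots: [1:D] [2:F]
2 of 7 scheduled.

2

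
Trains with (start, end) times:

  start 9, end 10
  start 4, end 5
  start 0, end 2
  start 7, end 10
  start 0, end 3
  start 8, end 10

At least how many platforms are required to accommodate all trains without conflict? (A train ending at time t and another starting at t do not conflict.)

Count concurrent intervals with a sweep; the peak is the room count.
Events (time:±→running): 0:+→1 0:+→2 2:-→1 3:-→0 4:+→1 5:-→0 7:+→1 8:+→2 9:+→3 … peak 3.

3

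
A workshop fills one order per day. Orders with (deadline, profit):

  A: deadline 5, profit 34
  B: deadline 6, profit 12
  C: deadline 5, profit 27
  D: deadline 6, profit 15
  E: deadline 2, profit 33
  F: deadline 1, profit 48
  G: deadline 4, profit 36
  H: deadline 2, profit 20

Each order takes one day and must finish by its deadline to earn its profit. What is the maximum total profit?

193

By profit: F(d1,48), G(d4,36), A(d5,34), E(d2,33), C(d5,27), H(d2,20), D(d6,15), B(d6,12)
F→slot 1; G→slot 4; A→slot 5; E→slot 2; C→slot 3; H skipped; D→slot 6; B skipped.
Profit = 48 + 33 + 27 + 36 + 34 + 15 = 193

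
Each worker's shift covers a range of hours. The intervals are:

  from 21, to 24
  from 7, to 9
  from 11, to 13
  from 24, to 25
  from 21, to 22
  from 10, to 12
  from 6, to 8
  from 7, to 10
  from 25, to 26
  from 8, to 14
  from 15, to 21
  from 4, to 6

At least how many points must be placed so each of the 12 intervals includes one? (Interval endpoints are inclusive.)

By right end: [4,6]  [6,8]  [7,9]  [7,10]  [10,12]  [11,13]  [8,14]  [15,21]  [21,22]  [21,24]  [24,25]  [25,26]
[4,6] uncovered → point at 6; [7,9] uncovered → point at 9; [10,12] uncovered → point at 12; [15,21] uncovered → point at 21; [24,25] uncovered → point at 25.
Points: 6, 9, 12, 21, 25 (5 total).

5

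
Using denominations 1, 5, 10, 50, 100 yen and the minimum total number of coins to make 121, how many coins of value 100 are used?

1

Use the largest denomination that fits, subtract, and repeat.
121 − 1×100→21 − 2×10→1 − 1×1→0
Count of 100: 1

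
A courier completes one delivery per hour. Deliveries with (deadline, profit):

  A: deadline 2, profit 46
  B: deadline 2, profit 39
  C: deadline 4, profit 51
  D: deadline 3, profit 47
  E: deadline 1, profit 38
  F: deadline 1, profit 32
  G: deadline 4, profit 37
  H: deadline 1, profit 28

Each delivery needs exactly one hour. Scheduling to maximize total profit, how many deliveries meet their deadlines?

By profit: C(d4,51), D(d3,47), A(d2,46), B(d2,39), E(d1,38), G(d4,37), F(d1,32), H(d1,28)
C→slot 4; D→slot 3; A→slot 2; B→slot 1; E skipped; G skipped; F skipped; H skipped.
4 of 8 scheduled.

4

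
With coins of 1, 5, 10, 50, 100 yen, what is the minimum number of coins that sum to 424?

424 = 4×100 + 2×10 + 4×1
Total coins = 4 + 2 + 4 = 10

10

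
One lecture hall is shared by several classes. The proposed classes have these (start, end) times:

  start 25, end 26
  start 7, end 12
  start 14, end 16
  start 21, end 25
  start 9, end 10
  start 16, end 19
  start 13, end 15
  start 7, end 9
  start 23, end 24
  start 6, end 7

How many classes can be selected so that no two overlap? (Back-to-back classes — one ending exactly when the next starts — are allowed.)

Greedy by earliest finish: after sorting by end time, pick each interval compatible with the last pick.
By end time: (6,7), (7,9), (9,10), (7,12), (13,15), (14,16), (16,19), (23,24), (21,25), (25,26).
Pick (6,7); next start ≥ 7 → (7,9); next start ≥ 9 → (9,10); next start ≥ 10 → (13,15); next start ≥ 15 → (16,19); next start ≥ 19 → (23,24); next start ≥ 24 → (25,26).
Selected 7 classes.

7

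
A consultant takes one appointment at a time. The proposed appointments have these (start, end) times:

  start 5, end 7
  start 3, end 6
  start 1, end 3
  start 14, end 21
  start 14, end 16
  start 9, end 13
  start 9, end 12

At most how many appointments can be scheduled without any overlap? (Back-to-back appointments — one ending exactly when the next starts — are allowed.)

Greedy by earliest finish: after sorting by end time, pick each interval compatible with the last pick.
By end time: (1,3), (3,6), (5,7), (9,12), (9,13), (14,16), (14,21).
Pick (1,3); next start ≥ 3 → (3,6); next start ≥ 6 → (9,12); next start ≥ 12 → (14,16).
Selected 4 appointments.

4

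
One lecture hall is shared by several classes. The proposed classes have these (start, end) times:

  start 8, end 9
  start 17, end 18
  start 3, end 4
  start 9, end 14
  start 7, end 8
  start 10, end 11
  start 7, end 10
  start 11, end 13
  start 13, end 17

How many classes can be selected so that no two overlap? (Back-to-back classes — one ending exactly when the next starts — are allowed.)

Sorted by end: (3,4)  (7,8)  (8,9)  (7,10)  (10,11)  (11,13)  (9,14)  (13,17)  (17,18)
take (3,4); take (7,8); take (8,9); take (10,11); take (11,13); take (13,17); take (17,18).
Selected 7 classes.

7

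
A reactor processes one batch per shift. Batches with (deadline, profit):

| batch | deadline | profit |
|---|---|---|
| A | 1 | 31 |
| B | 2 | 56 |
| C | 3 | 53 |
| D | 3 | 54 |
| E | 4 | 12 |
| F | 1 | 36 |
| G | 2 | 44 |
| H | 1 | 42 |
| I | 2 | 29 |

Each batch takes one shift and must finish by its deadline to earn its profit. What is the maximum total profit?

175

Take jobs in profit order; each goes to the latest open slot no later than its deadline.
Profit order: B=56 D=54 C=53 G=44 H=42 F=36 A=31 I=29 E=12
Assign: B→slot 2, D→slot 3, C→slot 1, G skipped, H skipped, F skipped, A skipped, I skipped, E→slot 4.
Slots: [1:C] [2:B] [3:D] [4:E]
Profit = 53 + 56 + 54 + 12 = 175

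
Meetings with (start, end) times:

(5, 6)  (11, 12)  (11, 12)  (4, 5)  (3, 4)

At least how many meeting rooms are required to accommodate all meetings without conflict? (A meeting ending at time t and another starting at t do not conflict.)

2

The answer is the maximum number of intervals overlapping at any instant.
starts: [3, 4, 5, 11, 11]
ends:   [4, 5, 6, 12, 12]
s3→1 e4→0 s4→1 e5→0 s5→1 e6→0 s11→1 s11→2  — peak 2.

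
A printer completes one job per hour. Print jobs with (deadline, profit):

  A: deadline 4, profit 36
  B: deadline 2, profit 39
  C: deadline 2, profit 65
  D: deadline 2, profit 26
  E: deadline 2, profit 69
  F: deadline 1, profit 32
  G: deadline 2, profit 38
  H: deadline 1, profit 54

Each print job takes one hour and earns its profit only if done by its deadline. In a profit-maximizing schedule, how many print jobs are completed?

3

Take jobs in profit order; each goes to the latest open slot no later than its deadline.
Profit order: E=69 C=65 H=54 B=39 G=38 A=36 F=32 D=26
Assign: E→slot 2, C→slot 1, H skipped, B skipped, G skipped, A→slot 4, F skipped, D skipped.
Slots: [1:C] [2:E] [4:A]
3 of 8 scheduled.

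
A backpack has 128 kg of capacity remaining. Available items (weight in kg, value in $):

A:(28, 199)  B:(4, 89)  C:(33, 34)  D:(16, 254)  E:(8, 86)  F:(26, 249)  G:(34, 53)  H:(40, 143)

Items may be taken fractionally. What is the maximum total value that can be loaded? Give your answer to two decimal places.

1029.35

Greedy by value/weight ratio, highest first.
Order: B (89/4=22.25) > D (254/16=15.88) > E (86/8=10.75) > F (249/26=9.58) > A (199/28=7.11) > H (143/40=3.58) > G (53/34=1.56) > C (34/33=1.03)
Fill: take B (4 @ 89) → take D (16 @ 254) → take E (8 @ 86) → take F (26 @ 249) → take A (28 @ 199) → take H (40 @ 143) → take 6/34 of G → 9.35; 128/128 used.
Total value = 1029.35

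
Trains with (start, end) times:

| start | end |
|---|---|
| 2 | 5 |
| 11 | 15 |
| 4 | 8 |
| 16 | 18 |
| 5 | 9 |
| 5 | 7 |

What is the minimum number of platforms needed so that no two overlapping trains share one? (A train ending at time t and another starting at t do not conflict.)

Count concurrent intervals with a sweep; the peak is the room count.
Events (time:±→running): 2:+→1 4:+→2 5:-→1 5:+→2 5:+→3 … peak 3.

3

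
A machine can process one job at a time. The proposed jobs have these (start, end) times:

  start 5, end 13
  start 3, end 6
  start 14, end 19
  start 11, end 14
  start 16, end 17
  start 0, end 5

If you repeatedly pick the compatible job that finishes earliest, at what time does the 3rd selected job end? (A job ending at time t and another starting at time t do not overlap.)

17

Sorted by end: (0,5)  (3,6)  (5,13)  (11,14)  (16,17)  (14,19)
take (0,5); take (5,13); skip (11,14); take (16,17).
Selected: (0,5) (5,13) (16,17)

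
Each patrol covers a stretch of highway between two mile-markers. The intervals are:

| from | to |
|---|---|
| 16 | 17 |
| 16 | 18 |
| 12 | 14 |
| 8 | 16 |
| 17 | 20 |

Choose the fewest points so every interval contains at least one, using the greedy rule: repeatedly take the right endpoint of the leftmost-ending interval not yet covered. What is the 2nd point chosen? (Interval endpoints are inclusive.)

Sort by right endpoint; whenever an interval is uncovered, place a point at its right end.
Sorted: [12,14] [8,16] [16,17] [16,18] [17,20]
{[12,14],[8,16]} hit by 14; {[16,17],[16,18],[17,20]} hit by 17.
Points: 14, 17 (2 total).

17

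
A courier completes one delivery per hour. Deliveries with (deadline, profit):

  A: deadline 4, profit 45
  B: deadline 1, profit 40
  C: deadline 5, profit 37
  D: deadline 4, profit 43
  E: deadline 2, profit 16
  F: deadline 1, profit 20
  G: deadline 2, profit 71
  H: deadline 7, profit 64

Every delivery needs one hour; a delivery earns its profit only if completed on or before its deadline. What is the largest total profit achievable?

Sort by profit descending; place each in the latest free slot ≤ its deadline.
By profit: G(d2,71), H(d7,64), A(d4,45), D(d4,43), B(d1,40), C(d5,37), F(d1,20), E(d2,16)
G→slot 2; H→slot 7; A→slot 4; D→slot 3; B→slot 1; C→slot 5; F skipped; E skipped.
Profit = 40 + 71 + 43 + 45 + 37 + 64 = 300

300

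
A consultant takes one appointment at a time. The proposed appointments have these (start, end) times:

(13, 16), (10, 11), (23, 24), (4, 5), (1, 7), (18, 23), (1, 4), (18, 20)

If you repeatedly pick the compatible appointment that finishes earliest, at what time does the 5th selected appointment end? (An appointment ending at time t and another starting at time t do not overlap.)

20

Order by finish time; keep every interval that doesn't clash with the previous kept one.
Sorted by end: (1,4)  (4,5)  (1,7)  (10,11)  (13,16)  (18,20)  (18,23)  (23,24)
take (1,4); take (4,5); take (10,11); take (13,16); take (18,20); take (23,24).
Selected: (1,4) (4,5) (10,11) (13,16) (18,20) (23,24)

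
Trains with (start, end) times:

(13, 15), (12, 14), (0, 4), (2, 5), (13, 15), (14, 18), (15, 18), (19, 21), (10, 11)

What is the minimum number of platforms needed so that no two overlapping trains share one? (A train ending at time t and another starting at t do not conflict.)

3

Count concurrent intervals with a sweep; the peak is the room count.
Events (time:±→running): 0:+→1 2:+→2 4:-→1 5:-→0 10:+→1 11:-→0 12:+→1 13:+→2 13:+→3 … peak 3.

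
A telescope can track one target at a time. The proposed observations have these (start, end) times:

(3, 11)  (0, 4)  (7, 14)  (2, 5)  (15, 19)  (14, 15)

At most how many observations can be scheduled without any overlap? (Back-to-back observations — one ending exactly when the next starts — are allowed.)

4

Sort by end time and greedily take each interval whose start is ≥ the last chosen end.
Sorted by end: (0,4)  (2,5)  (3,11)  (7,14)  (14,15)  (15,19)
take (0,4); take (7,14); take (14,15); take (15,19).
Selected 4 observations.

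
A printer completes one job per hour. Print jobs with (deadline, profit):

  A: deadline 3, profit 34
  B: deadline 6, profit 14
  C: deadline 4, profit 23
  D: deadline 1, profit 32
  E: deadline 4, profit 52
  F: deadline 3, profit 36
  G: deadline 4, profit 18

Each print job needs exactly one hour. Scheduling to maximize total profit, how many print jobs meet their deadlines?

Sort by profit descending; place each in the latest free slot ≤ its deadline.
Profit order: E=52 F=36 A=34 D=32 C=23 G=18 B=14
Assign: E→slot 4, F→slot 3, A→slot 2, D→slot 1, C skipped, G skipped, B→slot 6.
Slots: [1:D] [2:A] [3:F] [4:E] [6:B]
5 of 7 scheduled.

5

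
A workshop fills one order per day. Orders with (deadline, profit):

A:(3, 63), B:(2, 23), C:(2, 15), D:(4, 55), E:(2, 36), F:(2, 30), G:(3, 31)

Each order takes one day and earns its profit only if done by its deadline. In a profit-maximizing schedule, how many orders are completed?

Sort by profit descending; place each in the latest free slot ≤ its deadline.
Profit order: A=63 D=55 E=36 G=31 F=30 B=23 C=15
Assign: A→slot 3, D→slot 4, E→slot 2, G→slot 1, F skipped, B skipped, C skipped.
Slots: [1:G] [2:E] [3:A] [4:D]
4 of 7 scheduled.

4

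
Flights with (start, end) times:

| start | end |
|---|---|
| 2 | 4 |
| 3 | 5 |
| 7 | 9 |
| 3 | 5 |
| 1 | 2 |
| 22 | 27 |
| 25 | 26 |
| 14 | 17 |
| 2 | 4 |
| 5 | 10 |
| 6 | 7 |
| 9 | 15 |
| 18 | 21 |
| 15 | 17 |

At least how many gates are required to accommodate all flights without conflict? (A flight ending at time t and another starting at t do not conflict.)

The answer is the maximum number of intervals overlapping at any instant.
starts: [1, 2, 2, 3, 3, 5, 6, 7, 9, 14, 15, 18, 22, 25]
ends:   [2, 4, 4, 5, 5, 7, 9, 10, 15, 17, 17, 21, 26, 27]
s1→1 e2→0 s2→1 s2→2 s3→3 s3→4  — peak 4.

4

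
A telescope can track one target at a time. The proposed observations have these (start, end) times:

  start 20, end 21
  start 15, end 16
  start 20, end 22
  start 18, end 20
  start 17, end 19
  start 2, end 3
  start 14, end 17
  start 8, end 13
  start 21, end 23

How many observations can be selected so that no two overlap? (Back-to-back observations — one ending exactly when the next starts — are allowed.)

6

Order by finish time; keep every interval that doesn't clash with the previous kept one.
By end time: (2,3), (8,13), (15,16), (14,17), (17,19), (18,20), (20,21), (20,22), (21,23).
Pick (2,3); next start ≥ 3 → (8,13); next start ≥ 13 → (15,16); next start ≥ 16 → (17,19); next start ≥ 19 → (20,21); next start ≥ 21 → (21,23).
Selected 6 observations.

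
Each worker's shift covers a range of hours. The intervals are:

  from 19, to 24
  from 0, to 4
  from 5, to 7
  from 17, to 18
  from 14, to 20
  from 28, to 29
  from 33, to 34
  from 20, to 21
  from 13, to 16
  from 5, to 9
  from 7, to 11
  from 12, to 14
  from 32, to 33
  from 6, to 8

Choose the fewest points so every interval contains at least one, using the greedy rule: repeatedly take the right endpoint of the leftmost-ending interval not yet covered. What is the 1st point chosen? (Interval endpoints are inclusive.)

Sort by right endpoint; whenever an interval is uncovered, place a point at its right end.
Sorted: [0,4] [5,7] [6,8] [5,9] [7,11] [12,14] [13,16] [17,18] [14,20] [20,21] [19,24] [28,29] [32,33] [33,34]
{[0,4]} hit by 4; {[5,7],[6,8],[5,9],[7,11]} hit by 7; {[12,14],[13,16]} hit by 14; {[17,18],[14,20]} hit by 18; {[20,21],[19,24]} hit by 21; {[28,29]} hit by 29; {[32,33],[33,34]} hit by 33.
Points: 4, 7, 14, 18, 21, 29, 33 (7 total).

4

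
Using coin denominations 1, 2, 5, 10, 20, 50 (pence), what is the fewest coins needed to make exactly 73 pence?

73 = 1×50 + 1×20 + 1×2 + 1×1
Total coins = 1 + 1 + 1 + 1 = 4

4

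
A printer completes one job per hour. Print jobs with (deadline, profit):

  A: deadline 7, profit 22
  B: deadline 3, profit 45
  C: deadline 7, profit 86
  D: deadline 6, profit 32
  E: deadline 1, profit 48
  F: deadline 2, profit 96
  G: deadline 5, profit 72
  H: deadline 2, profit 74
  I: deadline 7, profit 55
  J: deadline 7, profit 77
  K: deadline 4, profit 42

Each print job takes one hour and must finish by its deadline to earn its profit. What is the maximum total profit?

505

Take jobs in profit order; each goes to the latest open slot no later than its deadline.
By profit: F(d2,96), C(d7,86), J(d7,77), H(d2,74), G(d5,72), I(d7,55), E(d1,48), B(d3,45), K(d4,42), D(d6,32), A(d7,22)
F→slot 2; C→slot 7; J→slot 6; H→slot 1; G→slot 5; I→slot 4; E skipped; B→slot 3; K skipped; D skipped; A skipped.
Profit = 74 + 96 + 45 + 55 + 72 + 77 + 86 = 505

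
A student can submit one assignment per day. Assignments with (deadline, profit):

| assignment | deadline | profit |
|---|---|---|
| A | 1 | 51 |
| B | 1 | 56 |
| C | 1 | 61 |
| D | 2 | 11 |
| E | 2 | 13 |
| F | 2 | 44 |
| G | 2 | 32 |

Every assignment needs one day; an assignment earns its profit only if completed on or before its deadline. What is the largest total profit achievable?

Profit order: C=61 B=56 A=51 F=44 G=32 E=13 D=11
Assign: C→slot 1, B skipped, A skipped, F→slot 2, G skipped, E skipped, D skipped.
Slots: [1:C] [2:F]
Profit = 61 + 44 = 105

105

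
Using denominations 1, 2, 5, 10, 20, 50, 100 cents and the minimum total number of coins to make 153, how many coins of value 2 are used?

1

Use the largest denomination that fits, subtract, and repeat.
153 = 1×100 + 1×50 + 1×2 + 1×1
Count of 2: 1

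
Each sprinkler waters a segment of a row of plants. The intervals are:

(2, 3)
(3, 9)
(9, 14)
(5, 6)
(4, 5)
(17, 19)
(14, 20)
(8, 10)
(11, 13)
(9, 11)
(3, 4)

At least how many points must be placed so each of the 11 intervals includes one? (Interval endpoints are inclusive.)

5

By right end: [2,3]  [3,4]  [4,5]  [5,6]  [3,9]  [8,10]  [9,11]  [11,13]  [9,14]  [17,19]  [14,20]
[2,3] uncovered → point at 3; [4,5] uncovered → point at 5; [8,10] uncovered → point at 10; [11,13] uncovered → point at 13; [17,19] uncovered → point at 19.
Points: 3, 5, 10, 13, 19 (5 total).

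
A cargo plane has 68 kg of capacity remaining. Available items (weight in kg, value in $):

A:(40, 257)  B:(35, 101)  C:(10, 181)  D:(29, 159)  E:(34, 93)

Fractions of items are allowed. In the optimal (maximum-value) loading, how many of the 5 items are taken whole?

Order: C (181/10=18.10) > A (257/40=6.42) > D (159/29=5.48) > B (101/35=2.89) > E (93/34=2.74)
Fill: take C (10 @ 181) → take A (40 @ 257) → take 18/29 of D → 98.69; 68/68 used.
2 item(s) taken whole; one partial (take 18/29 of D).

2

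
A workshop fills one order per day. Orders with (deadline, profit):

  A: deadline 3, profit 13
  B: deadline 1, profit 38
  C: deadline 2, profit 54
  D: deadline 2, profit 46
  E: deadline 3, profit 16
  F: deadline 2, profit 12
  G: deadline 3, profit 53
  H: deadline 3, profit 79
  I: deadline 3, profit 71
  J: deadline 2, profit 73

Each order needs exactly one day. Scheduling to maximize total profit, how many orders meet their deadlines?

3

Profit order: H=79 J=73 I=71 C=54 G=53 D=46 B=38 E=16 A=13 F=12
Assign: H→slot 3, J→slot 2, I→slot 1, C skipped, G skipped, D skipped, B skipped, E skipped, A skipped, F skipped.
Slots: [1:I] [2:J] [3:H]
3 of 10 scheduled.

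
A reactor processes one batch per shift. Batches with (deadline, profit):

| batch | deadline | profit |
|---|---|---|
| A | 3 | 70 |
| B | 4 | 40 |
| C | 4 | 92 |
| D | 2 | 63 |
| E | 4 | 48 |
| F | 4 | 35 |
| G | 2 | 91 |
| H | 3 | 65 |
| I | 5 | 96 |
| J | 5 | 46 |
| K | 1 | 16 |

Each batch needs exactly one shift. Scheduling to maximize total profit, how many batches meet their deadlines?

Profit order: I=96 C=92 G=91 A=70 H=65 D=63 E=48 J=46 B=40 F=35 K=16
Assign: I→slot 5, C→slot 4, G→slot 2, A→slot 3, H→slot 1, D skipped, E skipped, J skipped, B skipped, F skipped, K skipped.
Slots: [1:H] [2:G] [3:A] [4:C] [5:I]
5 of 11 scheduled.

5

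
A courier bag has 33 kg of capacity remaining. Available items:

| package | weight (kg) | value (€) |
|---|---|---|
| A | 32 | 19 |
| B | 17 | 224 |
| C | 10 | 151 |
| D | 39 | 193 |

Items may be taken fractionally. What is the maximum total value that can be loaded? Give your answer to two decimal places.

404.69

Ratios (sorted): C 15.10, B 13.18, D 4.95, A 0.59
take C (10 @ 151); take B (17 @ 224); take 6/39 of D → 29.69. Capacity used 33/33.
Total value = 404.69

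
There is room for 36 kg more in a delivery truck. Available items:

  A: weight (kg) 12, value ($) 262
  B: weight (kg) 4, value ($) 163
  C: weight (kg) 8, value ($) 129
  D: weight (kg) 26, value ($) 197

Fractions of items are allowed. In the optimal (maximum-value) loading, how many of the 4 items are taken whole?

Greedy by value/weight ratio, highest first.
Order: B (163/4=40.75) > A (262/12=21.83) > C (129/8=16.12) > D (197/26=7.58)
Fill: take B (4 @ 163) → take A (12 @ 262) → take C (8 @ 129) → take 12/26 of D → 90.92; 36/36 used.
3 item(s) taken whole; one partial (take 12/26 of D).

3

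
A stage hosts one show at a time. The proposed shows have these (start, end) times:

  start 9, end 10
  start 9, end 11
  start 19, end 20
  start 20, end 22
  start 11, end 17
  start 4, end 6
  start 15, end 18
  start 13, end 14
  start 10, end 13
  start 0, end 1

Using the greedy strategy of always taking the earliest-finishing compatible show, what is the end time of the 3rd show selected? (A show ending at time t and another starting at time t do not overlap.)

10

Sort by end time and greedily take each interval whose start is ≥ the last chosen end.
Sorted by end: (0,1)  (4,6)  (9,10)  (9,11)  (10,13)  (13,14)  (11,17)  (15,18)  (19,20)  (20,22)
take (0,1); take (4,6); take (9,10); take (10,13); take (13,14); skip (11,17); take (15,18); take (19,20); take (20,22).
Selected: (0,1) (4,6) (9,10) (10,13) (13,14) (15,18) (19,20) (20,22)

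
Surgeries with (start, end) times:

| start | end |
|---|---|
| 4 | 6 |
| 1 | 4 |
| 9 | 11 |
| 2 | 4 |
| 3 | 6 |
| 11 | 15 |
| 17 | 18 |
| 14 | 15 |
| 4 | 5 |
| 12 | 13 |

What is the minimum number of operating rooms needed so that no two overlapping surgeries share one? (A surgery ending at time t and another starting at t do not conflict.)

Count concurrent intervals with a sweep; the peak is the room count.
starts: [1, 2, 3, 4, 4, 9, 11, 12, 14, 17]
ends:   [4, 4, 5, 6, 6, 11, 13, 15, 15, 18]
s1→1 s2→2 s3→3  — peak 3.

3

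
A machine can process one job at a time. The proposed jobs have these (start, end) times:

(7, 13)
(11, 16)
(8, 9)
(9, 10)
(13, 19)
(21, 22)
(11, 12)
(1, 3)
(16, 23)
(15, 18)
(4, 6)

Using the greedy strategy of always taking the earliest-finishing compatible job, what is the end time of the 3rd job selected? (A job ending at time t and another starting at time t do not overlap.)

9

Greedy by earliest finish: after sorting by end time, pick each interval compatible with the last pick.
By end time: (1,3), (4,6), (8,9), (9,10), (11,12), (7,13), (11,16), (15,18), (13,19), (21,22), (16,23).
Pick (1,3); next start ≥ 3 → (4,6); next start ≥ 6 → (8,9); next start ≥ 9 → (9,10); next start ≥ 10 → (11,12); next start ≥ 12 → (15,18); next start ≥ 18 → (21,22).
Selected: (1,3) (4,6) (8,9) (9,10) (11,12) (15,18) (21,22)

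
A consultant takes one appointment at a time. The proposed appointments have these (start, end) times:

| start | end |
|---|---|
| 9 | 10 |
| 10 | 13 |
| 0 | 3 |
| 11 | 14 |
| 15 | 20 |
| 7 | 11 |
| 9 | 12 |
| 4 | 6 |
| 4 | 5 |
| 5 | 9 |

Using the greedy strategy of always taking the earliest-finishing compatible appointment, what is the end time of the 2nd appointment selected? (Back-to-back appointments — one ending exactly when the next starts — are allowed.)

Greedy by earliest finish: after sorting by end time, pick each interval compatible with the last pick.
Sorted by end: (0,3)  (4,5)  (4,6)  (5,9)  (9,10)  (7,11)  (9,12)  (10,13)  (11,14)  (15,20)
take (0,3); take (4,5); skip (4,6); take (5,9); take (9,10); skip (7,11); take (10,13); take (15,20).
Selected: (0,3) (4,5) (5,9) (9,10) (10,13) (15,20)

5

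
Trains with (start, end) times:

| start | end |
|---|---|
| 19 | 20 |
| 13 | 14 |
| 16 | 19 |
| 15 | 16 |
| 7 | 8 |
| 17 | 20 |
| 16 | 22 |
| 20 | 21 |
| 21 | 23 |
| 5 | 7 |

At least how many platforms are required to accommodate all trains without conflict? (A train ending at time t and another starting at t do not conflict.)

The answer is the maximum number of intervals overlapping at any instant.
Events (time:±→running): 5:+→1 7:-→0 7:+→1 8:-→0 13:+→1 14:-→0 15:+→1 16:-→0 16:+→1 16:+→2 17:+→3 … peak 3.

3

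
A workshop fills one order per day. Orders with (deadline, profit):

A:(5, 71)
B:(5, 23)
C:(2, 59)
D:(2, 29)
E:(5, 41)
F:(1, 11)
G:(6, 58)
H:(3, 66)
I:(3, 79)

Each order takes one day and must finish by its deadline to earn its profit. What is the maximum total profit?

374

By profit: I(d3,79), A(d5,71), H(d3,66), C(d2,59), G(d6,58), E(d5,41), D(d2,29), B(d5,23), F(d1,11)
I→slot 3; A→slot 5; H→slot 2; C→slot 1; G→slot 6; E→slot 4; D skipped; B skipped; F skipped.
Profit = 59 + 66 + 79 + 41 + 71 + 58 = 374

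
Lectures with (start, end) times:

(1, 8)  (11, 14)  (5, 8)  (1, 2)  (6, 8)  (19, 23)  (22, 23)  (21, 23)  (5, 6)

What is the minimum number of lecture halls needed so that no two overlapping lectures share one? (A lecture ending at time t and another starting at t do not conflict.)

starts: [1, 1, 5, 5, 6, 11, 19, 21, 22]
ends:   [2, 6, 8, 8, 8, 14, 23, 23, 23]
s1→1 s1→2 e2→1 s5→2 s5→3  — peak 3.

3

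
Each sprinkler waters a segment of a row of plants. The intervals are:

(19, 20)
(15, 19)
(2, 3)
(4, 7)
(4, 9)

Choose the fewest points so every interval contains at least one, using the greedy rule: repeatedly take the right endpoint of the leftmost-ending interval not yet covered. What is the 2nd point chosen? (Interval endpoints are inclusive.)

Process intervals by earliest right end; each time one isn't hit yet, stab at its right endpoint.
By right end: [2,3]  [4,7]  [4,9]  [15,19]  [19,20]
[2,3] uncovered → point at 3; [4,7] uncovered → point at 7; [15,19] uncovered → point at 19.
Points: 3, 7, 19 (3 total).

7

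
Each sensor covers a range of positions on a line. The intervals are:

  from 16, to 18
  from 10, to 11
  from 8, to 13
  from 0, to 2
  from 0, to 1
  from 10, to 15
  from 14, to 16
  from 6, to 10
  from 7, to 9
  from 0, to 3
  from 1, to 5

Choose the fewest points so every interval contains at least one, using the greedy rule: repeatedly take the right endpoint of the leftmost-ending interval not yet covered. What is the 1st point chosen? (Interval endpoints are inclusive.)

1

Process intervals by earliest right end; each time one isn't hit yet, stab at its right endpoint.
Sorted: [0,1] [0,2] [0,3] [1,5] [7,9] [6,10] [10,11] [8,13] [10,15] [14,16] [16,18]
{[0,1],[0,2],[0,3],[1,5]} hit by 1; {[7,9],[6,10]} hit by 9; {[10,11],[8,13],[10,15]} hit by 11; {[14,16],[16,18]} hit by 16.
Points: 1, 9, 11, 16 (4 total).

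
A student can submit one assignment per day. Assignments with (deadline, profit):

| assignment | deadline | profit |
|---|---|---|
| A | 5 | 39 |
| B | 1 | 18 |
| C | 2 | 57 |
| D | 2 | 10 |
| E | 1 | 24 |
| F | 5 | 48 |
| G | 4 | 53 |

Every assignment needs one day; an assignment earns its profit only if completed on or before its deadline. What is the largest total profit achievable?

Sort by profit descending; place each in the latest free slot ≤ its deadline.
Profit order: C=57 G=53 F=48 A=39 E=24 B=18 D=10
Assign: C→slot 2, G→slot 4, F→slot 5, A→slot 3, E→slot 1, B skipped, D skipped.
Slots: [1:E] [2:C] [3:A] [4:G] [5:F]
Profit = 24 + 57 + 39 + 53 + 48 = 221

221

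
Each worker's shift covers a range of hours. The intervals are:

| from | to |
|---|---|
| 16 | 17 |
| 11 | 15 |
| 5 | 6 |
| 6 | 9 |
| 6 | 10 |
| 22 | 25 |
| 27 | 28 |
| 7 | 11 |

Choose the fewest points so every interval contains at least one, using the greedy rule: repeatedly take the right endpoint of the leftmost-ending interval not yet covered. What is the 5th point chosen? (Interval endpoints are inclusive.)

Sorted: [5,6] [6,9] [6,10] [7,11] [11,15] [16,17] [22,25] [27,28]
{[5,6],[6,9],[6,10]} hit by 6; {[7,11],[11,15]} hit by 11; {[16,17]} hit by 17; {[22,25]} hit by 25; {[27,28]} hit by 28.
Points: 6, 11, 17, 25, 28 (5 total).

28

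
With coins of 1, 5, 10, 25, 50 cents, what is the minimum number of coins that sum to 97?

Greedy: take as many of the largest coin as possible, then repeat with the remainder.
97 − 1×50→47 − 1×25→22 − 2×10→2 − 2×1→0
Total coins = 1 + 1 + 2 + 2 = 6

6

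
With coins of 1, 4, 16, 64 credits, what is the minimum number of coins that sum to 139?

139 − 2×64→11 − 2×4→3 − 3×1→0
Total coins = 2 + 2 + 3 = 7

7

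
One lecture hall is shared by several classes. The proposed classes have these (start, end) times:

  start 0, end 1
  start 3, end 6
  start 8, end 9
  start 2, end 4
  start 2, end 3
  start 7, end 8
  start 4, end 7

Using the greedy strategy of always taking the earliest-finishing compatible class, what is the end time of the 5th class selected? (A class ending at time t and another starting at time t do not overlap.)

9

Greedy by earliest finish: after sorting by end time, pick each interval compatible with the last pick.
Sorted by end: (0,1)  (2,3)  (2,4)  (3,6)  (4,7)  (7,8)  (8,9)
take (0,1); take (2,3); take (3,6); take (7,8); take (8,9).
Selected: (0,1) (2,3) (3,6) (7,8) (8,9)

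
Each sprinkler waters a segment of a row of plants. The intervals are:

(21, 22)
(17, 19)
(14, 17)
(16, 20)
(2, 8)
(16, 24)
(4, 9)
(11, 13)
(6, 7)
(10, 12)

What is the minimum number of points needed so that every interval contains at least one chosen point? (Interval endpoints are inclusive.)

Process intervals by earliest right end; each time one isn't hit yet, stab at its right endpoint.
By right end: [6,7]  [2,8]  [4,9]  [10,12]  [11,13]  [14,17]  [17,19]  [16,20]  [21,22]  [16,24]
[6,7] uncovered → point at 7; [10,12] uncovered → point at 12; [14,17] uncovered → point at 17; [21,22] uncovered → point at 22.
Points: 7, 12, 17, 22 (4 total).

4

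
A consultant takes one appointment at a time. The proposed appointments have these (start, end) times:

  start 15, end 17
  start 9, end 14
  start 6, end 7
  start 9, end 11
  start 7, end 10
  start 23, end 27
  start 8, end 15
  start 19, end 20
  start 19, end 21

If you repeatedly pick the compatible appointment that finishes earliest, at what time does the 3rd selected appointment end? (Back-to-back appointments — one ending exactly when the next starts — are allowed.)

Sort by end time and greedily take each interval whose start is ≥ the last chosen end.
By end time: (6,7), (7,10), (9,11), (9,14), (8,15), (15,17), (19,20), (19,21), (23,27).
Pick (6,7); next start ≥ 7 → (7,10); next start ≥ 10 → (15,17); next start ≥ 17 → (19,20); next start ≥ 20 → (23,27).
Selected: (6,7) (7,10) (15,17) (19,20) (23,27)

17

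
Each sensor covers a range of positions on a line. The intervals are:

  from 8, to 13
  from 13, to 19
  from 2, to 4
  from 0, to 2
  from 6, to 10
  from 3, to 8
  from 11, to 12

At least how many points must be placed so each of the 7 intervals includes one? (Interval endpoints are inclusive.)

Process intervals by earliest right end; each time one isn't hit yet, stab at its right endpoint.
By right end: [0,2]  [2,4]  [3,8]  [6,10]  [11,12]  [8,13]  [13,19]
[0,2] uncovered → point at 2; [3,8] uncovered → point at 8; [11,12] uncovered → point at 12; [13,19] uncovered → point at 19.
Points: 2, 8, 12, 19 (4 total).

4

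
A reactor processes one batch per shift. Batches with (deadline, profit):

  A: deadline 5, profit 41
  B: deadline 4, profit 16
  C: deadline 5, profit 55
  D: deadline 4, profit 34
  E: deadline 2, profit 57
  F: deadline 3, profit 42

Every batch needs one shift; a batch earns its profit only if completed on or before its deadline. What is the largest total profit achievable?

Take jobs in profit order; each goes to the latest open slot no later than its deadline.
Profit order: E=57 C=55 F=42 A=41 D=34 B=16
Assign: E→slot 2, C→slot 5, F→slot 3, A→slot 4, D→slot 1, B skipped.
Slots: [1:D] [2:E] [3:F] [4:A] [5:C]
Profit = 34 + 57 + 42 + 41 + 55 = 229

229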